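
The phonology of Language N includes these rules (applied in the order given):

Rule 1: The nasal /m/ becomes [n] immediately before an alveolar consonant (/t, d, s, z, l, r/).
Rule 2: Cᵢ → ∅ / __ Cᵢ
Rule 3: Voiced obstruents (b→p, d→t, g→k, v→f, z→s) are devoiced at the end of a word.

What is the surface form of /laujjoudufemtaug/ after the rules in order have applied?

Rule 1 (nasal place assimilation): /m/ precedes the alveolar consonant /t/, so it assimilates in place to [n]. /laujjoudufemtaug/ → laujjoudufentaug.
Rule 2 (degemination): /jj/ is a geminate; the first /j/ deletes. /laujjoudufentaug/ → laujoudufentaug.
Rule 3 (final devoicing): /g/ is a voiced obstruent in word-final position, so it devoices to [k]. /laujoudufentaug/ → laujoudufentauk.

laujoudufentauk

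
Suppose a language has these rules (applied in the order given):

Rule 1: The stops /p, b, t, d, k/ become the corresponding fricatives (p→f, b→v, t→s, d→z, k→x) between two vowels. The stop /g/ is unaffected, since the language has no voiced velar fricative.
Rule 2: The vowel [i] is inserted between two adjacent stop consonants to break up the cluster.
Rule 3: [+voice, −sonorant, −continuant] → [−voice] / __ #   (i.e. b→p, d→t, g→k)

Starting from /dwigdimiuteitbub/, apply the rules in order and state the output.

dwigidimiuseitibup

Rule 1 (intervocalic spirantization): /t/ is a stop between vowels /u/ and /e/, so it spirantizes to the fricative [s]. /dwigdimiuteitbub/ → dwigdimiuseitbub.
Rule 2 (stop-cluster i-epenthesis): /g/ and /d/ form a stop–stop cluster, so [i] is inserted between them. /t/ and /b/ form a stop–stop cluster, so [i] is inserted between them. /dwigdimiuseitbub/ → dwigidimiuseitibub.
Rule 3 (final devoicing): /b/ is a voiced stop in word-final position, so it devoices to [p]. /dwigidimiuseitibub/ → dwigidimiuseitibup.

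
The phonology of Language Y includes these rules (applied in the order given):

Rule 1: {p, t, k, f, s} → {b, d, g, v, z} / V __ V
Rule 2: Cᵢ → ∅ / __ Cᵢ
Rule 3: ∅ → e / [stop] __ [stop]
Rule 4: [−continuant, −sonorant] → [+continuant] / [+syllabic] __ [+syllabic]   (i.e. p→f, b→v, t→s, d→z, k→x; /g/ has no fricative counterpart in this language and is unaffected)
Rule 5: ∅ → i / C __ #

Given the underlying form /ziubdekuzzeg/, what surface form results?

ziuvezeguzegi

Rule 1 (intervocalic voicing): /k/ is a voiceless obstruent between vowels /e/ and /u/, so it voices to [g]. /ziubdekuzzeg/ → ziubdeguzzeg.
Rule 2 (degemination): /zz/ is a geminate; the first /z/ deletes. /ziubdeguzzeg/ → ziubdeguzeg.
Rule 3 (stop-cluster e-epenthesis): /b/ and /d/ form a stop–stop cluster, so [e] is inserted between them. /ziubdeguzeg/ → ziubedeguzeg.
Rule 4 (intervocalic spirantization): /b/ is a stop between vowels /u/ and /e/, so it spirantizes to the fricative [v]. /d/ is a stop between vowels /e/ and /e/, so it spirantizes to the fricative [z]. /ziubedeguzeg/ → ziuvezeguzeg.
Rule 5 (final i-epenthesis): the form ends in the consonant /g/, so [i] is inserted word-finally. /ziuvezeguzeg/ → ziuvezeguzegi.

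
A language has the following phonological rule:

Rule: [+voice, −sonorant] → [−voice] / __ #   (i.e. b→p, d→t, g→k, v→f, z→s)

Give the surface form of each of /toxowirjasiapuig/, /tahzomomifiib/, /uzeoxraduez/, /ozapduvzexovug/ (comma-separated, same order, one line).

toxowirjasiapuik, tahzomomifiip, uzeoxradues, ozapduvzexovuk

/toxowirjasiapuig/: /g/ is a voiced obstruent in word-final position, so it devoices to [k]. → [toxowirjasiapuik].
/tahzomomifiib/: /b/ is a voiced obstruent in word-final position, so it devoices to [p]. → [tahzomomifiip].
/uzeoxraduez/: /z/ is a voiced obstruent in word-final position, so it devoices to [s]. → [uzeoxradues].
/ozapduvzexovug/: /g/ is a voiced obstruent in word-final position, so it devoices to [k]. → [ozapduvzexovuk].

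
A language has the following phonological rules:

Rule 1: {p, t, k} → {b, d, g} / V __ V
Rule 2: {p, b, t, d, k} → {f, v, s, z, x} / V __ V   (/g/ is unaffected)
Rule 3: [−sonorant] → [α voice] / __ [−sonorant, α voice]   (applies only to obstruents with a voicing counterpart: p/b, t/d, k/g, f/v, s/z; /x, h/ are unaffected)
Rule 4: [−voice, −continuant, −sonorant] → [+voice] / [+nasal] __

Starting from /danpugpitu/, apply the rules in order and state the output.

danbukpizu

Rule 1 (intervocalic voicing): /t/ is a voiceless stop between vowels /i/ and /u/, so it voices to [d]. /danpugpitu/ → danpugpidu.
Rule 2 (intervocalic spirantization): /d/ is a stop between vowels /i/ and /u/, so it spirantizes to the fricative [z]. /danpugpidu/ → danpugpizu.
Rule 3 (regressive voicing assimilation): /g/ precedes the voiceless obstruent /p/, so it devoices to [k] by assimilation. /danpugpizu/ → danpukpizu.
Rule 4 (post-nasal voicing): /p/ is a voiceless stop immediately after the nasal /n/, so it voices to [b]. /danpukpizu/ → danbukpizu.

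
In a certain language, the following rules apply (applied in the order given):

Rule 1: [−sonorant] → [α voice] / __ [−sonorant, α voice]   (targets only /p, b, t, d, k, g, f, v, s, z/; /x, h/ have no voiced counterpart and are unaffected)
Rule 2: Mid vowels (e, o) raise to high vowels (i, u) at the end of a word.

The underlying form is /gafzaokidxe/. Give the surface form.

Rule 1 (regressive voicing assimilation): /f/ precedes the voiced obstruent /z/, so it voices to [v] by assimilation. /d/ precedes the voiceless obstruent /x/, so it devoices to [t] by assimilation. /gafzaokidxe/ → gavzaokitxe.
Rule 2 (final vowel raising): /e/ is a mid vowel in word-final position, so it raises to [i]. /gavzaokitxe/ → gavzaokitxi.

gavzaokitxi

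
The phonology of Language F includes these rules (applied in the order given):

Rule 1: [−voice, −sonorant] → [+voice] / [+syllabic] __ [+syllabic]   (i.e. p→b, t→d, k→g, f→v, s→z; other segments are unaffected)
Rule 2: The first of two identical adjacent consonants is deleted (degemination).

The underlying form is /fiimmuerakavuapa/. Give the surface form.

Rule 1 (intervocalic voicing): /k/ is a voiceless obstruent between vowels /a/ and /a/, so it voices to [g]. /p/ is a voiceless obstruent between vowels /a/ and /a/, so it voices to [b]. /fiimmuerakavuapa/ → fiimmueragavuaba.
Rule 2 (degemination): /mm/ is a geminate; the first /m/ deletes. /fiimmueragavuaba/ → fiimueragavuaba.

fiimueragavuaba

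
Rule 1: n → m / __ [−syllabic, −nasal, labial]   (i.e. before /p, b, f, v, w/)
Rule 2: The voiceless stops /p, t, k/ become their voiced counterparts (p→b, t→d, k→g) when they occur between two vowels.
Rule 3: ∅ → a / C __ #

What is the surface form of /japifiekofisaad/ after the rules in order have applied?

jabifiegofisaada

Rule 1 (nasal place assimilation): no segment meets the environment; /japifiekofisaad/ is unchanged.
Rule 2 (intervocalic voicing): /p/ is a voiceless stop between vowels /a/ and /i/, so it voices to [b]. /k/ is a voiceless stop between vowels /e/ and /o/, so it voices to [g]. /japifiekofisaad/ → jabifiegofisaad.
Rule 3 (final a-epenthesis): the form ends in the consonant /d/, so [a] is inserted word-finally. /jabifiegofisaad/ → jabifiegofisaada.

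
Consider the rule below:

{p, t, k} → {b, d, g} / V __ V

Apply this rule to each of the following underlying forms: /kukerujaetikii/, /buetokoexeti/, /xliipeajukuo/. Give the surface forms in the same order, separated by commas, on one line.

/kukerujaetikii/: /k/ is a voiceless stop between vowels /u/ and /e/, so it voices to [g]. /t/ is a voiceless stop between vowels /e/ and /i/, so it voices to [d]. /k/ is a voiceless stop between vowels /i/ and /i/, so it voices to [g]. → [kugerujaedigii].
/buetokoexeti/: /t/ is a voiceless stop between vowels /e/ and /o/, so it voices to [d]. /k/ is a voiceless stop between vowels /o/ and /o/, so it voices to [g]. /t/ is a voiceless stop between vowels /e/ and /i/, so it voices to [d]. → [buedogoexedi].
/xliipeajukuo/: /p/ is a voiceless stop between vowels /i/ and /e/, so it voices to [b]. /k/ is a voiceless stop between vowels /u/ and /u/, so it voices to [g]. → [xliibeajuguo].

kugerujaedigii, buedogoexedi, xliibeajuguo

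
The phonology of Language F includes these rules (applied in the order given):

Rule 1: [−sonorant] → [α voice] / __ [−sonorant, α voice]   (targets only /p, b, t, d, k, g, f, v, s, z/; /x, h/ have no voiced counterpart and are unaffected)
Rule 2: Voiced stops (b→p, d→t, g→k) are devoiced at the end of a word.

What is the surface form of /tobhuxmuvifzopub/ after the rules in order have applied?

Rule 1 (regressive voicing assimilation): /b/ precedes the voiceless obstruent /h/, so it devoices to [p] by assimilation. /f/ precedes the voiced obstruent /z/, so it voices to [v] by assimilation. /tobhuxmuvifzopub/ → tophuxmuvivzopub.
Rule 2 (final devoicing): /b/ is a voiced stop in word-final position, so it devoices to [p]. /tophuxmuvivzopub/ → tophuxmuvivzopup.

tophuxmuvivzopup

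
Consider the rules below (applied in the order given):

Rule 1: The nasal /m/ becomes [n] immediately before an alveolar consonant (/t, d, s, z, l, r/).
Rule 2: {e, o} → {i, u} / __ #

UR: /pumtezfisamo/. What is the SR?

Rule 1 (nasal place assimilation): /m/ precedes the alveolar consonant /t/, so it assimilates in place to [n]. /pumtezfisamo/ → puntezfisamo.
Rule 2 (final vowel raising): /o/ is a mid vowel in word-final position, so it raises to [u]. /puntezfisamo/ → puntezfisamu.

puntezfisamu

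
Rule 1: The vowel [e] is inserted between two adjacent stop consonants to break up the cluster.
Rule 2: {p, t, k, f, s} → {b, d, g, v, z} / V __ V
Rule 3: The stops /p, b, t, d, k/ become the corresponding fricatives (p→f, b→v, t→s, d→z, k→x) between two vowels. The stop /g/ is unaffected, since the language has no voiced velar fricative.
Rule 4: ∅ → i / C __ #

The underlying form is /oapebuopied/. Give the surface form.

Rule 1 (stop-cluster e-epenthesis): no segment meets the environment; /oapebuopied/ is unchanged.
Rule 2 (intervocalic voicing): /p/ is a voiceless obstruent between vowels /a/ and /e/, so it voices to [b]. /p/ is a voiceless obstruent between vowels /o/ and /i/, so it voices to [b]. /oapebuopied/ → oabebuobied.
Rule 3 (intervocalic spirantization): /b/ is a stop between vowels /a/ and /e/, so it spirantizes to the fricative [v]. /b/ is a stop between vowels /e/ and /u/, so it spirantizes to the fricative [v]. /b/ is a stop between vowels /o/ and /i/, so it spirantizes to the fricative [v]. /oabebuobied/ → oavevuovied.
Rule 4 (final i-epenthesis): the form ends in the consonant /d/, so [i] is inserted word-finally. /oavevuovied/ → oavevuoviedi.

oavevuoviedi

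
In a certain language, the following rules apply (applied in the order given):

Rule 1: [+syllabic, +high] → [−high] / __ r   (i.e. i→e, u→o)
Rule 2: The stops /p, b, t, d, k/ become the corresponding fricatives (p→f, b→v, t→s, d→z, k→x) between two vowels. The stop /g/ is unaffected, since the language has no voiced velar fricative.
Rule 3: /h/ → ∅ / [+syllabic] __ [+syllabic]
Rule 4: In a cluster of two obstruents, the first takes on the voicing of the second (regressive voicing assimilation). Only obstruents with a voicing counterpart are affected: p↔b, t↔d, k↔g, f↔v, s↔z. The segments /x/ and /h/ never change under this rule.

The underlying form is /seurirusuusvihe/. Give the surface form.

seorerusuuzvie

Rule 1 (pre-rhotic lowering): /u/ is a high vowel immediately before /r/, so it lowers to [o]. /i/ is a high vowel immediately before /r/, so it lowers to [e]. /seurirusuusvihe/ → seorerusuusvihe.
Rule 2 (intervocalic spirantization): no segment meets the environment; /seorerusuusvihe/ is unchanged.
Rule 3 (intervocalic h-deletion): /h/ occurs between vowels /i/ and /e/, so it deletes. /seorerusuusvihe/ → seorerusuusvie.
Rule 4 (regressive voicing assimilation): /s/ precedes the voiced obstruent /v/, so it voices to [z] by assimilation. /seorerusuusvie/ → seorerusuuzvie.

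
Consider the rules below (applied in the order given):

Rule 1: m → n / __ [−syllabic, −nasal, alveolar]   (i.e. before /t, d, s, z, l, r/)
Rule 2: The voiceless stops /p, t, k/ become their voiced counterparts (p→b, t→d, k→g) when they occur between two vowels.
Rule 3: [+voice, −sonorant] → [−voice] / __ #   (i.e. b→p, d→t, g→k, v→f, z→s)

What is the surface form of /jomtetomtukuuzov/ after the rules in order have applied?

jontedontuguuzof

Rule 1 (nasal place assimilation): /m/ precedes the alveolar consonant /t/, so it assimilates in place to [n]. /m/ precedes the alveolar consonant /t/, so it assimilates in place to [n]. /jomtetomtukuuzov/ → jontetontukuuzov.
Rule 2 (intervocalic voicing): /t/ is a voiceless stop between vowels /e/ and /o/, so it voices to [d]. /k/ is a voiceless stop between vowels /u/ and /u/, so it voices to [g]. /jontetontukuuzov/ → jontedontuguuzov.
Rule 3 (final devoicing): /v/ is a voiced obstruent in word-final position, so it devoices to [f]. /jontedontuguuzov/ → jontedontuguuzof.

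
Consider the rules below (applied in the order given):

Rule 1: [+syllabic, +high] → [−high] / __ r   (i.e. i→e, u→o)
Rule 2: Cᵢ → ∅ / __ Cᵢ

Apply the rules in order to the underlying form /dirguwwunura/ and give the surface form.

derguwunora

Rule 1 (pre-rhotic lowering): /i/ is a high vowel immediately before /r/, so it lowers to [e]. /u/ is a high vowel immediately before /r/, so it lowers to [o]. /dirguwwunura/ → derguwwunora.
Rule 2 (degemination): /ww/ is a geminate; the first /w/ deletes. /derguwwunora/ → derguwunora.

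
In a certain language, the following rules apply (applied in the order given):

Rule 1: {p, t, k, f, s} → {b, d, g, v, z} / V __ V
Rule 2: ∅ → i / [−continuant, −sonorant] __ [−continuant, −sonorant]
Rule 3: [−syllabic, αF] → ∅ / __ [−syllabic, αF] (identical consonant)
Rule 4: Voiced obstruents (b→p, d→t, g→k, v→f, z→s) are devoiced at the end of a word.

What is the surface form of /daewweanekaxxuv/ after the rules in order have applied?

daeweanegaxuf

Rule 1 (intervocalic voicing): /k/ is a voiceless obstruent between vowels /e/ and /a/, so it voices to [g]. /daewweanekaxxuv/ → daewweanegaxxuv.
Rule 2 (stop-cluster i-epenthesis): no segment meets the environment; /daewweanegaxxuv/ is unchanged.
Rule 3 (degemination): /ww/ is a geminate; the first /w/ deletes. /xx/ is a geminate; the first /x/ deletes. /daewweanegaxxuv/ → daeweanegaxuv.
Rule 4 (final devoicing): /v/ is a voiced obstruent in word-final position, so it devoices to [f]. /daeweanegaxuv/ → daeweanegaxuf.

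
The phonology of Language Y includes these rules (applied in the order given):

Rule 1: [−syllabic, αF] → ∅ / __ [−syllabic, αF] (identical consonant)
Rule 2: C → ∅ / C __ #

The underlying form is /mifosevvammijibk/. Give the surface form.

Rule 1 (degemination): /vv/ is a geminate; the first /v/ deletes. /mm/ is a geminate; the first /m/ deletes. /mifosevvammijibk/ → mifosevamijibk.
Rule 2 (final cluster simplification): /k/ is the second consonant of a word-final cluster /bk/, so it deletes. /mifosevamijibk/ → mifosevamijib.

mifosevamijib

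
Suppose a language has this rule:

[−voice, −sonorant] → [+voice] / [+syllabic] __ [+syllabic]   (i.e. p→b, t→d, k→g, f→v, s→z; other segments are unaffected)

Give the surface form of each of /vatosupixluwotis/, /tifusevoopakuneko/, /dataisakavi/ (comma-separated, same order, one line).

/vatosupixluwotis/: /t/ is a voiceless obstruent between vowels /a/ and /o/, so it voices to [d]. /s/ is a voiceless obstruent between vowels /o/ and /u/, so it voices to [z]. /p/ is a voiceless obstruent between vowels /u/ and /i/, so it voices to [b]. /t/ is a voiceless obstruent between vowels /o/ and /i/, so it voices to [d]. → [vadozubixluwodis].
/tifusevoopakuneko/: /f/ is a voiceless obstruent between vowels /i/ and /u/, so it voices to [v]. /s/ is a voiceless obstruent between vowels /u/ and /e/, so it voices to [z]. /p/ is a voiceless obstruent between vowels /o/ and /a/, so it voices to [b]. /k/ is a voiceless obstruent between vowels /a/ and /u/, so it voices to [g]. /k/ is a voiceless obstruent between vowels /e/ and /o/, so it voices to [g]. → [tivuzevoobagunego].
/dataisakavi/: /t/ is a voiceless obstruent between vowels /a/ and /a/, so it voices to [d]. /s/ is a voiceless obstruent between vowels /i/ and /a/, so it voices to [z]. /k/ is a voiceless obstruent between vowels /a/ and /a/, so it voices to [g]. → [dadaizagavi].

vadozubixluwodis, tivuzevoobagunego, dadaizagavi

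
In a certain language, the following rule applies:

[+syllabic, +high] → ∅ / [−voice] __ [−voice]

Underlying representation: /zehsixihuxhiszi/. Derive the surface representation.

/i/ is a high vowel flanked by voiceless consonants /s/ and /x/, so it deletes.
/i/ is a high vowel flanked by voiceless consonants /x/ and /h/, so it deletes.
/u/ is a high vowel flanked by voiceless consonants /h/ and /x/, so it deletes.
/i/ is a high vowel flanked by voiceless consonants /h/ and /s/, so it deletes.
Surface form: [zehsxhxhszi].

zehsxhxhszi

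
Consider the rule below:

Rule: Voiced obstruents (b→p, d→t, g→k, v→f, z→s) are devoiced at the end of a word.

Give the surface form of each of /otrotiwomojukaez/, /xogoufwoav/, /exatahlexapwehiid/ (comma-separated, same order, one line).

/otrotiwomojukaez/: /z/ is a voiced obstruent in word-final position, so it devoices to [s]. → [otrotiwomojukaes].
/xogoufwoav/: /v/ is a voiced obstruent in word-final position, so it devoices to [f]. → [xogoufwoaf].
/exatahlexapwehiid/: /d/ is a voiced obstruent in word-final position, so it devoices to [t]. → [exatahlexapwehiit].

otrotiwomojukaes, xogoufwoaf, exatahlexapwehiit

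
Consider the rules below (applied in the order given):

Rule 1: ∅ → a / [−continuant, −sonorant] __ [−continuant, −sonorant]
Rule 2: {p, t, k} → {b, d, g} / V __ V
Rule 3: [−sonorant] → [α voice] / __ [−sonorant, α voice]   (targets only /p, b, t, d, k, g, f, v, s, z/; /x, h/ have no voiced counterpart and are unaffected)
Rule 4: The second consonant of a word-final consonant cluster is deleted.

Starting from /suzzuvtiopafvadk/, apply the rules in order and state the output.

Rule 1 (stop-cluster a-epenthesis): /d/ and /k/ form a stop–stop cluster, so [a] is inserted between them. /suzzuvtiopafvadk/ → suzzuvtiopafvadak.
Rule 2 (intervocalic voicing): /p/ is a voiceless stop between vowels /o/ and /a/, so it voices to [b]. /suzzuvtiopafvadak/ → suzzuvtiobafvadak.
Rule 3 (regressive voicing assimilation): /v/ precedes the voiceless obstruent /t/, so it devoices to [f] by assimilation. /f/ precedes the voiced obstruent /v/, so it voices to [v] by assimilation. /suzzuvtiobafvadak/ → suzzuftiobavvadak.
Rule 4 (final cluster simplification): no segment meets the environment; /suzzuftiobavvadak/ is unchanged.

suzzuftiobavvadak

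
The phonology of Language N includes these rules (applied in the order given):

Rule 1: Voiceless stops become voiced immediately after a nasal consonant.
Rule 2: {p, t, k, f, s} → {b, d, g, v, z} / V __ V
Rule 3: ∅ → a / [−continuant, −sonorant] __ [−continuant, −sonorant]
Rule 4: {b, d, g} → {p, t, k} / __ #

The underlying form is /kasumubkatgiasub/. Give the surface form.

Rule 1 (post-nasal voicing): no segment meets the environment; /kasumubkatgiasub/ is unchanged.
Rule 2 (intervocalic voicing): /s/ is a voiceless obstruent between vowels /a/ and /u/, so it voices to [z]. /s/ is a voiceless obstruent between vowels /a/ and /u/, so it voices to [z]. /kasumubkatgiasub/ → kazumubkatgiazub.
Rule 3 (stop-cluster a-epenthesis): /b/ and /k/ form a stop–stop cluster, so [a] is inserted between them. /t/ and /g/ form a stop–stop cluster, so [a] is inserted between them. /kazumubkatgiazub/ → kazumubakatagiazub.
Rule 4 (final devoicing): /b/ is a voiced stop in word-final position, so it devoices to [p]. /kazumubakatagiazub/ → kazumubakatagiazup.

kazumubakatagiazup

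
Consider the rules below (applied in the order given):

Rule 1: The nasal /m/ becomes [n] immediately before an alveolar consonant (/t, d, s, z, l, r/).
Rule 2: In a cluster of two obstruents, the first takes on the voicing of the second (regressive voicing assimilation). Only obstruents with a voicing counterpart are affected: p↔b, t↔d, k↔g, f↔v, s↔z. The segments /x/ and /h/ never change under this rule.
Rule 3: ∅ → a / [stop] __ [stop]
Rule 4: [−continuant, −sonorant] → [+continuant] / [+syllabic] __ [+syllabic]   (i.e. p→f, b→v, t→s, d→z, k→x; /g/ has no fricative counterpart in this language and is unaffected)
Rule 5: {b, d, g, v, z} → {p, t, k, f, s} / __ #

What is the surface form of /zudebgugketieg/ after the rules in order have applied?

Rule 1 (nasal place assimilation): no segment meets the environment; /zudebgugketieg/ is unchanged.
Rule 2 (regressive voicing assimilation): /g/ precedes the voiceless obstruent /k/, so it devoices to [k] by assimilation. /zudebgugketieg/ → zudebgukketieg.
Rule 3 (stop-cluster a-epenthesis): /b/ and /g/ form a stop–stop cluster, so [a] is inserted between them. /k/ and /k/ form a stop–stop cluster, so [a] is inserted between them. /zudebgukketieg/ → zudebagukaketieg.
Rule 4 (intervocalic spirantization): /d/ is a stop between vowels /u/ and /e/, so it spirantizes to the fricative [z]. /b/ is a stop between vowels /e/ and /a/, so it spirantizes to the fricative [v]. /k/ is a stop between vowels /u/ and /a/, so it spirantizes to the fricative [x]. /k/ is a stop between vowels /a/ and /e/, so it spirantizes to the fricative [x]. /t/ is a stop between vowels /e/ and /i/, so it spirantizes to the fricative [s]. /zudebagukaketieg/ → zuzevaguxaxesieg.
Rule 5 (final devoicing): /g/ is a voiced obstruent in word-final position, so it devoices to [k]. /zuzevaguxaxesieg/ → zuzevaguxaxesiek.

zuzevaguxaxesiek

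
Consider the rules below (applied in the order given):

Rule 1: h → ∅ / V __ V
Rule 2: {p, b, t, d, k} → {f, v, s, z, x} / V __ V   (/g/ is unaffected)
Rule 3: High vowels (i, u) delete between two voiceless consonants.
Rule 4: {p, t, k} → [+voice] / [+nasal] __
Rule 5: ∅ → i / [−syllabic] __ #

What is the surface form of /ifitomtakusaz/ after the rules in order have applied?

ifsomdaxsazi

Rule 1 (intervocalic h-deletion): no segment meets the environment; /ifitomtakusaz/ is unchanged.
Rule 2 (intervocalic spirantization): /t/ is a stop between vowels /i/ and /o/, so it spirantizes to the fricative [s]. /k/ is a stop between vowels /a/ and /u/, so it spirantizes to the fricative [x]. /ifitomtakusaz/ → ifisomtaxusaz.
Rule 3 (high vowel syncope): /i/ is a high vowel flanked by voiceless consonants /f/ and /s/, so it deletes. /u/ is a high vowel flanked by voiceless consonants /x/ and /s/, so it deletes. /ifisomtaxusaz/ → ifsomtaxsaz.
Rule 4 (post-nasal voicing): /t/ is a voiceless stop immediately after the nasal /m/, so it voices to [d]. /ifsomtaxsaz/ → ifsomdaxsaz.
Rule 5 (final i-epenthesis): the form ends in the consonant /z/, so [i] is inserted word-finally. /ifsomdaxsaz/ → ifsomdaxsazi.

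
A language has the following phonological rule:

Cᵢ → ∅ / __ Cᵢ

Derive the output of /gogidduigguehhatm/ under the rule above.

gogiduiguehatm

/dd/ is a geminate; the first /d/ deletes.
/gg/ is a geminate; the first /g/ deletes.
/hh/ is a geminate; the first /h/ deletes.
Surface form: [gogiduiguehatm].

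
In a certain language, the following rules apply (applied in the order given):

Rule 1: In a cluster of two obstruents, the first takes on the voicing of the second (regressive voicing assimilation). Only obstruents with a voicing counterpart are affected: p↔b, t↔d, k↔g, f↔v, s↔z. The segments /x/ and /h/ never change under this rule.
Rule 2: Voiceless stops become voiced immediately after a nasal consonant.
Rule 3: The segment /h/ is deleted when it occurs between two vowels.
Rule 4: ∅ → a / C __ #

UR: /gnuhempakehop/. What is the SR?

gnuembakeopa

Rule 1 (regressive voicing assimilation): no segment meets the environment; /gnuhempakehop/ is unchanged.
Rule 2 (post-nasal voicing): /p/ is a voiceless stop immediately after the nasal /m/, so it voices to [b]. /gnuhempakehop/ → gnuhembakehop.
Rule 3 (intervocalic h-deletion): /h/ occurs between vowels /u/ and /e/, so it deletes. /h/ occurs between vowels /e/ and /o/, so it deletes. /gnuhembakehop/ → gnuembakeop.
Rule 4 (final a-epenthesis): the form ends in the consonant /p/, so [a] is inserted word-finally. /gnuembakeop/ → gnuembakeopa.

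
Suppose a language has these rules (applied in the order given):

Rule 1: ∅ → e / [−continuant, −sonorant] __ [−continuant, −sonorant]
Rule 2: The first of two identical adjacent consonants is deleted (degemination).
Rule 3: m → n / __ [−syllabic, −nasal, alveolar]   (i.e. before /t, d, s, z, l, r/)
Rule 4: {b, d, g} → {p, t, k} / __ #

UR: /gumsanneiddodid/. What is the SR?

gunsaneidedodit

Rule 1 (stop-cluster e-epenthesis): /d/ and /d/ form a stop–stop cluster, so [e] is inserted between them. /gumsanneiddodid/ → gumsanneidedodid.
Rule 2 (degemination): /nn/ is a geminate; the first /n/ deletes. /gumsanneidedodid/ → gumsaneidedodid.
Rule 3 (nasal place assimilation): /m/ precedes the alveolar consonant /s/, so it assimilates in place to [n]. /gumsaneidedodid/ → gunsaneidedodid.
Rule 4 (final devoicing): /d/ is a voiced stop in word-final position, so it devoices to [t]. /gunsaneidedodid/ → gunsaneidedodit.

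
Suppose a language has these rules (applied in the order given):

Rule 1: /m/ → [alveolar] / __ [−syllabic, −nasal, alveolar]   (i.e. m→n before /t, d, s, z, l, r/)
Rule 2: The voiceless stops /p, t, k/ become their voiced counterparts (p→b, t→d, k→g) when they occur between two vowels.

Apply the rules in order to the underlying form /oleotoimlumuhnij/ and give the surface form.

Rule 1 (nasal place assimilation): /m/ precedes the alveolar consonant /l/, so it assimilates in place to [n]. /oleotoimlumuhnij/ → oleotoinlumuhnij.
Rule 2 (intervocalic voicing): /t/ is a voiceless stop between vowels /o/ and /o/, so it voices to [d]. /oleotoinlumuhnij/ → oleodoinlumuhnij.

oleodoinlumuhnij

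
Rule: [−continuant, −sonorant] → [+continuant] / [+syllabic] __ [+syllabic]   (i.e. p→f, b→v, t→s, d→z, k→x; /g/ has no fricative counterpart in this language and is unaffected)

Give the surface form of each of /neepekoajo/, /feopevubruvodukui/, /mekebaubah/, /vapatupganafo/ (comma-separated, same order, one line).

neefexoajo, feofevubruvozuxui, mexevauvah, vafasupganafo

/neepekoajo/: /p/ is a stop between vowels /e/ and /e/, so it spirantizes to the fricative [f]. /k/ is a stop between vowels /e/ and /o/, so it spirantizes to the fricative [x]. → [neefexoajo].
/feopevubruvodukui/: /p/ is a stop between vowels /o/ and /e/, so it spirantizes to the fricative [f]. /d/ is a stop between vowels /o/ and /u/, so it spirantizes to the fricative [z]. /k/ is a stop between vowels /u/ and /u/, so it spirantizes to the fricative [x]. → [feofevubruvozuxui].
/mekebaubah/: /k/ is a stop between vowels /e/ and /e/, so it spirantizes to the fricative [x]. /b/ is a stop between vowels /e/ and /a/, so it spirantizes to the fricative [v]. /b/ is a stop between vowels /u/ and /a/, so it spirantizes to the fricative [v]. → [mexevauvah].
/vapatupganafo/: /p/ is a stop between vowels /a/ and /a/, so it spirantizes to the fricative [f]. /t/ is a stop between vowels /a/ and /u/, so it spirantizes to the fricative [s]. → [vafasupganafo].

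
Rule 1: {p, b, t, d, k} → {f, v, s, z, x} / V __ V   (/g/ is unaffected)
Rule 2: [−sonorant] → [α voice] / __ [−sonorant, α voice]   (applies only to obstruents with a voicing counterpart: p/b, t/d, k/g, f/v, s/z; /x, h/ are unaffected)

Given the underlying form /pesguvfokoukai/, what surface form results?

pezguffoxouxai

Rule 1 (intervocalic spirantization): /k/ is a stop between vowels /o/ and /o/, so it spirantizes to the fricative [x]. /k/ is a stop between vowels /u/ and /a/, so it spirantizes to the fricative [x]. /pesguvfokoukai/ → pesguvfoxouxai.
Rule 2 (regressive voicing assimilation): /s/ precedes the voiced obstruent /g/, so it voices to [z] by assimilation. /v/ precedes the voiceless obstruent /f/, so it devoices to [f] by assimilation. /pesguvfoxouxai/ → pezguffoxouxai.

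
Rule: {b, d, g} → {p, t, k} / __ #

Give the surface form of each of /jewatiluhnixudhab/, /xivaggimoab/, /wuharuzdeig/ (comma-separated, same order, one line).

jewatiluhnixudhap, xivaggimoap, wuharuzdeik

/jewatiluhnixudhab/: /b/ is a voiced stop in word-final position, so it devoices to [p]. → [jewatiluhnixudhap].
/xivaggimoab/: /b/ is a voiced stop in word-final position, so it devoices to [p]. → [xivaggimoap].
/wuharuzdeig/: /g/ is a voiced stop in word-final position, so it devoices to [k]. → [wuharuzdeik].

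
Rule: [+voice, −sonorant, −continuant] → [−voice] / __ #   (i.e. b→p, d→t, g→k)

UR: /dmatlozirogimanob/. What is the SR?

dmatlozirogimanop

/b/ is a voiced stop in word-final position, so it devoices to [p].
Surface form: [dmatlozirogimanop].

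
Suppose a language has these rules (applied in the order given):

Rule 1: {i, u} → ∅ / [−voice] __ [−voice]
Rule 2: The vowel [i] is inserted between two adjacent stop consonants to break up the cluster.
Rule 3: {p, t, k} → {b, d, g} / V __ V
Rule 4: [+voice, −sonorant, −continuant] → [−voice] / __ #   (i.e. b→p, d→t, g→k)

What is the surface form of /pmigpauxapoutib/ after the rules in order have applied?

Rule 1 (high vowel syncope): no segment meets the environment; /pmigpauxapoutib/ is unchanged.
Rule 2 (stop-cluster i-epenthesis): /g/ and /p/ form a stop–stop cluster, so [i] is inserted between them. /pmigpauxapoutib/ → pmigipauxapoutib.
Rule 3 (intervocalic voicing): /p/ is a voiceless stop between vowels /i/ and /a/, so it voices to [b]. /p/ is a voiceless stop between vowels /a/ and /o/, so it voices to [b]. /t/ is a voiceless stop between vowels /u/ and /i/, so it voices to [d]. /pmigipauxapoutib/ → pmigibauxaboudib.
Rule 4 (final devoicing): /b/ is a voiced stop in word-final position, so it devoices to [p]. /pmigibauxaboudib/ → pmigibauxaboudip.

pmigibauxaboudip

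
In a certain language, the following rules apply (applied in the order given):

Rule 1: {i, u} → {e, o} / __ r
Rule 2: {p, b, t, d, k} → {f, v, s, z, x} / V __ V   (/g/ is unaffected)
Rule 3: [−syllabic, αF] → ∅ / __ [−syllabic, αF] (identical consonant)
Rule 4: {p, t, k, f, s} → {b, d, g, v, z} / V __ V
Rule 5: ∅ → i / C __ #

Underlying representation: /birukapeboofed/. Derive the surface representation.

beruxavevoovedi

Rule 1 (pre-rhotic lowering): /i/ is a high vowel immediately before /r/, so it lowers to [e]. /birukapeboofed/ → berukapeboofed.
Rule 2 (intervocalic spirantization): /k/ is a stop between vowels /u/ and /a/, so it spirantizes to the fricative [x]. /p/ is a stop between vowels /a/ and /e/, so it spirantizes to the fricative [f]. /b/ is a stop between vowels /e/ and /o/, so it spirantizes to the fricative [v]. /berukapeboofed/ → beruxafevoofed.
Rule 3 (degemination): no segment meets the environment; /beruxafevoofed/ is unchanged.
Rule 4 (intervocalic voicing): /f/ is a voiceless obstruent between vowels /a/ and /e/, so it voices to [v]. /f/ is a voiceless obstruent between vowels /o/ and /e/, so it voices to [v]. /beruxafevoofed/ → beruxavevooved.
Rule 5 (final i-epenthesis): the form ends in the consonant /d/, so [i] is inserted word-finally. /beruxavevooved/ → beruxavevoovedi.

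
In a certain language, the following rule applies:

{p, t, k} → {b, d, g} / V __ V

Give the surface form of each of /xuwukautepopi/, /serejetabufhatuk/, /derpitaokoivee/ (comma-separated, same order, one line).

xuwugaudebobi, serejedabufhaduk, derpidaogoivee

/xuwukautepopi/: /k/ is a voiceless stop between vowels /u/ and /a/, so it voices to [g]. /t/ is a voiceless stop between vowels /u/ and /e/, so it voices to [d]. /p/ is a voiceless stop between vowels /e/ and /o/, so it voices to [b]. /p/ is a voiceless stop between vowels /o/ and /i/, so it voices to [b]. → [xuwugaudebobi].
/serejetabufhatuk/: /t/ is a voiceless stop between vowels /e/ and /a/, so it voices to [d]. /t/ is a voiceless stop between vowels /a/ and /u/, so it voices to [d]. → [serejedabufhaduk].
/derpitaokoivee/: /t/ is a voiceless stop between vowels /i/ and /a/, so it voices to [d]. /k/ is a voiceless stop between vowels /o/ and /o/, so it voices to [g]. → [derpidaogoivee].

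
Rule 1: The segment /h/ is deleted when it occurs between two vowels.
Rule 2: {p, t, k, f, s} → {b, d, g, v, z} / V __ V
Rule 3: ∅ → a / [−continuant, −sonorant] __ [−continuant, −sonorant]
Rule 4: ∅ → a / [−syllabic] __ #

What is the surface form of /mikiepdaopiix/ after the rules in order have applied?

migiepadaobiixa

Rule 1 (intervocalic h-deletion): no segment meets the environment; /mikiepdaopiix/ is unchanged.
Rule 2 (intervocalic voicing): /k/ is a voiceless obstruent between vowels /i/ and /i/, so it voices to [g]. /p/ is a voiceless obstruent between vowels /o/ and /i/, so it voices to [b]. /mikiepdaopiix/ → migiepdaobiix.
Rule 3 (stop-cluster a-epenthesis): /p/ and /d/ form a stop–stop cluster, so [a] is inserted between them. /migiepdaobiix/ → migiepadaobiix.
Rule 4 (final a-epenthesis): the form ends in the consonant /x/, so [a] is inserted word-finally. /migiepadaobiix/ → migiepadaobiixa.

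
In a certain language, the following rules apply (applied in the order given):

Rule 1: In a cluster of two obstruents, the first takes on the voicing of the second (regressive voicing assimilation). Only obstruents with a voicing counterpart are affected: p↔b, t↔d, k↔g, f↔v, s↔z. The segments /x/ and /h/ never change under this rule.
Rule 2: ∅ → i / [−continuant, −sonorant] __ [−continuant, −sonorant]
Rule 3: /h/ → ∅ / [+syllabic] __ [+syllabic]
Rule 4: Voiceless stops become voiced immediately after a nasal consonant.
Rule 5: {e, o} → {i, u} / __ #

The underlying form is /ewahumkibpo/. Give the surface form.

ewaumgipipu

Rule 1 (regressive voicing assimilation): /b/ precedes the voiceless obstruent /p/, so it devoices to [p] by assimilation. /ewahumkibpo/ → ewahumkippo.
Rule 2 (stop-cluster i-epenthesis): /p/ and /p/ form a stop–stop cluster, so [i] is inserted between them. /ewahumkippo/ → ewahumkipipo.
Rule 3 (intervocalic h-deletion): /h/ occurs between vowels /a/ and /u/, so it deletes. /ewahumkipipo/ → ewaumkipipo.
Rule 4 (post-nasal voicing): /k/ is a voiceless stop immediately after the nasal /m/, so it voices to [g]. /ewaumkipipo/ → ewaumgipipo.
Rule 5 (final vowel raising): /o/ is a mid vowel in word-final position, so it raises to [u]. /ewaumgipipo/ → ewaumgipipu.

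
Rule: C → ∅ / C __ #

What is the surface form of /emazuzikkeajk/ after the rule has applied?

emazuzikkeaj

/k/ is the second consonant of a word-final cluster /jk/, so it deletes.
The other instances of /m/, /z/, /k/, /j/ do not occur in the required environment and remain unchanged.
Surface form: [emazuzikkeaj].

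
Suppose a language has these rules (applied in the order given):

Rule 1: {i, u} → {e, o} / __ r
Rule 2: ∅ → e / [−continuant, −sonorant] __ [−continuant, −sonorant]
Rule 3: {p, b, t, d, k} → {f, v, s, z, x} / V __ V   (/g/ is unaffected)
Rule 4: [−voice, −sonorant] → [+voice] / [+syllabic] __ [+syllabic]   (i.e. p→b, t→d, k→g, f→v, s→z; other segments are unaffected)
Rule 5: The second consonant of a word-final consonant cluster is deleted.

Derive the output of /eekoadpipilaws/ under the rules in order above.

Rule 1 (pre-rhotic lowering): no segment meets the environment; /eekoadpipilaws/ is unchanged.
Rule 2 (stop-cluster e-epenthesis): /d/ and /p/ form a stop–stop cluster, so [e] is inserted between them. /eekoadpipilaws/ → eekoadepipilaws.
Rule 3 (intervocalic spirantization): /k/ is a stop between vowels /e/ and /o/, so it spirantizes to the fricative [x]. /d/ is a stop between vowels /a/ and /e/, so it spirantizes to the fricative [z]. /p/ is a stop between vowels /e/ and /i/, so it spirantizes to the fricative [f]. /p/ is a stop between vowels /i/ and /i/, so it spirantizes to the fricative [f]. /eekoadepipilaws/ → eexoazefifilaws.
Rule 4 (intervocalic voicing): /f/ is a voiceless obstruent between vowels /e/ and /i/, so it voices to [v]. /f/ is a voiceless obstruent between vowels /i/ and /i/, so it voices to [v]. /eexoazefifilaws/ → eexoazevivilaws.
Rule 5 (final cluster simplification): /s/ is the second consonant of a word-final cluster /ws/, so it deletes. /eexoazevivilaws/ → eexoazevivilaw.

eexoazevivilaw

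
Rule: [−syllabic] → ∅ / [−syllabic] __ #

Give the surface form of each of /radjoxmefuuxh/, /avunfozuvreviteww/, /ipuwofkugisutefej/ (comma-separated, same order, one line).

radjoxmefuux, avunfozuvrevitew, ipuwofkugisutefej

/radjoxmefuuxh/: /h/ is the second consonant of a word-final cluster /xh/, so it deletes. → [radjoxmefuux].
/avunfozuvreviteww/: /w/ is the second consonant of a word-final cluster /ww/, so it deletes. → [avunfozuvrevitew].
/ipuwofkugisutefej/: the rule's environment is not met; surfaces unchanged as [ipuwofkugisutefej].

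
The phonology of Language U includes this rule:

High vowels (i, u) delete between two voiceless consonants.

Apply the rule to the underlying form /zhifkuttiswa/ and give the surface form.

/i/ is a high vowel flanked by voiceless consonants /h/ and /f/, so it deletes.
/u/ is a high vowel flanked by voiceless consonants /k/ and /t/, so it deletes.
/i/ is a high vowel flanked by voiceless consonants /t/ and /s/, so it deletes.
Surface form: [zhfkttswa].

zhfkttswa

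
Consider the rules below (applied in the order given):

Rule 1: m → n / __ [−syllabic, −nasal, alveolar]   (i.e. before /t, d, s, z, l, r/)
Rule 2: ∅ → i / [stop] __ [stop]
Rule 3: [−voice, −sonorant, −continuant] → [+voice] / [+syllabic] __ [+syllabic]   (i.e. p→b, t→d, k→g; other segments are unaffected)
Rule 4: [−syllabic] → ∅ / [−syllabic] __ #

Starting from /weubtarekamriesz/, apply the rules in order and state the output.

weubidareganries

Rule 1 (nasal place assimilation): /m/ precedes the alveolar consonant /r/, so it assimilates in place to [n]. /weubtarekamriesz/ → weubtarekanriesz.
Rule 2 (stop-cluster i-epenthesis): /b/ and /t/ form a stop–stop cluster, so [i] is inserted between them. /weubtarekanriesz/ → weubitarekanriesz.
Rule 3 (intervocalic voicing): /t/ is a voiceless stop between vowels /i/ and /a/, so it voices to [d]. /k/ is a voiceless stop between vowels /e/ and /a/, so it voices to [g]. /weubitarekanriesz/ → weubidareganriesz.
Rule 4 (final cluster simplification): /z/ is the second consonant of a word-final cluster /sz/, so it deletes. /weubidareganriesz/ → weubidareganries.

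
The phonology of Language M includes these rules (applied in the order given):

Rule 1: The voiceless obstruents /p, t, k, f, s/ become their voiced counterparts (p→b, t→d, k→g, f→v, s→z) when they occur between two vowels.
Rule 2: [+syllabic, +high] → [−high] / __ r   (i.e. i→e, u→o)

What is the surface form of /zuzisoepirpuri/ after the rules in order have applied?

zuzizoeberpori

Rule 1 (intervocalic voicing): /s/ is a voiceless obstruent between vowels /i/ and /o/, so it voices to [z]. /p/ is a voiceless obstruent between vowels /e/ and /i/, so it voices to [b]. /zuzisoepirpuri/ → zuzizoebirpuri.
Rule 2 (pre-rhotic lowering): /i/ is a high vowel immediately before /r/, so it lowers to [e]. /u/ is a high vowel immediately before /r/, so it lowers to [o]. /zuzizoebirpuri/ → zuzizoeberpori.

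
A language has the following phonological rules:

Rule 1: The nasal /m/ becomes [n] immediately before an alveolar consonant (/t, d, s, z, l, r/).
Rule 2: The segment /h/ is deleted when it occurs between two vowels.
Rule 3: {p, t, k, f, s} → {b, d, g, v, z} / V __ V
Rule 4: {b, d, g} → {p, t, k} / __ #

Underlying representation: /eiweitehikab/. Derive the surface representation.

eiweideigap

Rule 1 (nasal place assimilation): no segment meets the environment; /eiweitehikab/ is unchanged.
Rule 2 (intervocalic h-deletion): /h/ occurs between vowels /e/ and /i/, so it deletes. /eiweitehikab/ → eiweiteikab.
Rule 3 (intervocalic voicing): /t/ is a voiceless obstruent between vowels /i/ and /e/, so it voices to [d]. /k/ is a voiceless obstruent between vowels /i/ and /a/, so it voices to [g]. /eiweiteikab/ → eiweideigab.
Rule 4 (final devoicing): /b/ is a voiced stop in word-final position, so it devoices to [p]. /eiweideigab/ → eiweideigap.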